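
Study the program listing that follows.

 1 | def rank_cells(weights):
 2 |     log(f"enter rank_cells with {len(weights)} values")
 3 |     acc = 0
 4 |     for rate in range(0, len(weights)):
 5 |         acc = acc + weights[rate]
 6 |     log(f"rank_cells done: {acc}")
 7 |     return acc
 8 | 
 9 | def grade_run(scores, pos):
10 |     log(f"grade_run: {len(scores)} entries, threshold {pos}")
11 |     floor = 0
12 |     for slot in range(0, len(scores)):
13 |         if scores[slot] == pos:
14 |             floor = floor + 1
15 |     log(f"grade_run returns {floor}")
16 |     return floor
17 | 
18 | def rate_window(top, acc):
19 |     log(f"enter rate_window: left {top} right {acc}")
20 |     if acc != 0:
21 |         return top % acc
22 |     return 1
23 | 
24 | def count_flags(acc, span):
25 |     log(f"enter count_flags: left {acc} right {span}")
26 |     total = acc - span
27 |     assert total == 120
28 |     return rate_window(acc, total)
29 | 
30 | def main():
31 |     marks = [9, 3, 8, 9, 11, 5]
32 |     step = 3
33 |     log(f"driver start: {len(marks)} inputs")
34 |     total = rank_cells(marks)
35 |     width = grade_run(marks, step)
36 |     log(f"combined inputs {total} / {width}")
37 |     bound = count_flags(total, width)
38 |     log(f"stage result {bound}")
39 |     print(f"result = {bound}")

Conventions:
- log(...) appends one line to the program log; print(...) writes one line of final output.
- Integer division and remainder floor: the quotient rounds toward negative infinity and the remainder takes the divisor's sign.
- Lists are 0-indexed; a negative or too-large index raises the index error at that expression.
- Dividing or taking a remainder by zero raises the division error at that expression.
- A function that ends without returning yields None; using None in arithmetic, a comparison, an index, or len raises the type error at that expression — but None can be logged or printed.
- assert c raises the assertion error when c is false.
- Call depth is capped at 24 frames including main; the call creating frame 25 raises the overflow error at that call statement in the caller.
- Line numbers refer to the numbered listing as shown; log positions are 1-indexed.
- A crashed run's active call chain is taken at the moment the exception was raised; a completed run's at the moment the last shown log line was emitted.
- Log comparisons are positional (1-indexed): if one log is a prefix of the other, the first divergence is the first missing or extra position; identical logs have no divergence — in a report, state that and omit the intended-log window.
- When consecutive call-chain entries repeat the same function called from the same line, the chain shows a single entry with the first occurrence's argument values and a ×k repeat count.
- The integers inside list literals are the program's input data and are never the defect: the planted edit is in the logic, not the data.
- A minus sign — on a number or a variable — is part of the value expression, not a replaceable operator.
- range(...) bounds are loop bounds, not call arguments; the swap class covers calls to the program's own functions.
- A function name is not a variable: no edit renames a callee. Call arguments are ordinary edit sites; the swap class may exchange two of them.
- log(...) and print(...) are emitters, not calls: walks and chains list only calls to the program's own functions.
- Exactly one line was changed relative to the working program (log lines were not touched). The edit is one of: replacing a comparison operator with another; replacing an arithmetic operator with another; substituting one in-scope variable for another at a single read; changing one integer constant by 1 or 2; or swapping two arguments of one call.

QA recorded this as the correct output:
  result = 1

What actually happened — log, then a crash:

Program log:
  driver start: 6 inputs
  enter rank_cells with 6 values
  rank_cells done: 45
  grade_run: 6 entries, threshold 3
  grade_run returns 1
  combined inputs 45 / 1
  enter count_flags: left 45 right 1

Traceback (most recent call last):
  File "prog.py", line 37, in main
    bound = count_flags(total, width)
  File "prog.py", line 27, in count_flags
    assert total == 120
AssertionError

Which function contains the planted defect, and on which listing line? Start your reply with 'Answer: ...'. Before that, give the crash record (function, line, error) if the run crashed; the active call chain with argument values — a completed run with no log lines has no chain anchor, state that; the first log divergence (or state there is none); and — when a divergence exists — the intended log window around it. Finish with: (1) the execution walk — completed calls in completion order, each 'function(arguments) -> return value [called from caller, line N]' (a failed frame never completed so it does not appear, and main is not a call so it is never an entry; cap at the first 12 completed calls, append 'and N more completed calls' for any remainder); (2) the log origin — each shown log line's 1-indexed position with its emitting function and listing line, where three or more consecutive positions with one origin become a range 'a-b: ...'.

Answer: the defect is in count_flags at line 27.
Key fact: After 7 matching log lines the faulty run goes silent, while the working version continues with 'enter rate_window: left 45 right 44'.
Crash: count_flags, line 27, AssertionError.
Call chain: main -> count_flags(45, 1) (called at line 37).
First divergence: position 8 (shown log ended at 7 lines; the working version continues: 'enter rate_window: left 45 right 44').
Intended log window:
  6: combined inputs 45 / 1
  7: enter count_flags: left 45 right 1
  8: enter rate_window: left 45 right 44
  9: stage result 1
Execution walk:
  rank_cells([9, 3, 8, 9, 11, 5]) -> 45  [called from main, line 34]
  grade_run([9, 3, 8, 9, 11, 5], 3) -> 1  [called from main, line 35]
Log origins:
  1: emitted by main (line 33)
  2: emitted by rank_cells (line 2)
  3: emitted by rank_cells (line 6)
  4: emitted by grade_run (line 10)
  5: emitted by grade_run (line 15)
  6: emitted by main (line 36)
  7: emitted by count_flags (line 25)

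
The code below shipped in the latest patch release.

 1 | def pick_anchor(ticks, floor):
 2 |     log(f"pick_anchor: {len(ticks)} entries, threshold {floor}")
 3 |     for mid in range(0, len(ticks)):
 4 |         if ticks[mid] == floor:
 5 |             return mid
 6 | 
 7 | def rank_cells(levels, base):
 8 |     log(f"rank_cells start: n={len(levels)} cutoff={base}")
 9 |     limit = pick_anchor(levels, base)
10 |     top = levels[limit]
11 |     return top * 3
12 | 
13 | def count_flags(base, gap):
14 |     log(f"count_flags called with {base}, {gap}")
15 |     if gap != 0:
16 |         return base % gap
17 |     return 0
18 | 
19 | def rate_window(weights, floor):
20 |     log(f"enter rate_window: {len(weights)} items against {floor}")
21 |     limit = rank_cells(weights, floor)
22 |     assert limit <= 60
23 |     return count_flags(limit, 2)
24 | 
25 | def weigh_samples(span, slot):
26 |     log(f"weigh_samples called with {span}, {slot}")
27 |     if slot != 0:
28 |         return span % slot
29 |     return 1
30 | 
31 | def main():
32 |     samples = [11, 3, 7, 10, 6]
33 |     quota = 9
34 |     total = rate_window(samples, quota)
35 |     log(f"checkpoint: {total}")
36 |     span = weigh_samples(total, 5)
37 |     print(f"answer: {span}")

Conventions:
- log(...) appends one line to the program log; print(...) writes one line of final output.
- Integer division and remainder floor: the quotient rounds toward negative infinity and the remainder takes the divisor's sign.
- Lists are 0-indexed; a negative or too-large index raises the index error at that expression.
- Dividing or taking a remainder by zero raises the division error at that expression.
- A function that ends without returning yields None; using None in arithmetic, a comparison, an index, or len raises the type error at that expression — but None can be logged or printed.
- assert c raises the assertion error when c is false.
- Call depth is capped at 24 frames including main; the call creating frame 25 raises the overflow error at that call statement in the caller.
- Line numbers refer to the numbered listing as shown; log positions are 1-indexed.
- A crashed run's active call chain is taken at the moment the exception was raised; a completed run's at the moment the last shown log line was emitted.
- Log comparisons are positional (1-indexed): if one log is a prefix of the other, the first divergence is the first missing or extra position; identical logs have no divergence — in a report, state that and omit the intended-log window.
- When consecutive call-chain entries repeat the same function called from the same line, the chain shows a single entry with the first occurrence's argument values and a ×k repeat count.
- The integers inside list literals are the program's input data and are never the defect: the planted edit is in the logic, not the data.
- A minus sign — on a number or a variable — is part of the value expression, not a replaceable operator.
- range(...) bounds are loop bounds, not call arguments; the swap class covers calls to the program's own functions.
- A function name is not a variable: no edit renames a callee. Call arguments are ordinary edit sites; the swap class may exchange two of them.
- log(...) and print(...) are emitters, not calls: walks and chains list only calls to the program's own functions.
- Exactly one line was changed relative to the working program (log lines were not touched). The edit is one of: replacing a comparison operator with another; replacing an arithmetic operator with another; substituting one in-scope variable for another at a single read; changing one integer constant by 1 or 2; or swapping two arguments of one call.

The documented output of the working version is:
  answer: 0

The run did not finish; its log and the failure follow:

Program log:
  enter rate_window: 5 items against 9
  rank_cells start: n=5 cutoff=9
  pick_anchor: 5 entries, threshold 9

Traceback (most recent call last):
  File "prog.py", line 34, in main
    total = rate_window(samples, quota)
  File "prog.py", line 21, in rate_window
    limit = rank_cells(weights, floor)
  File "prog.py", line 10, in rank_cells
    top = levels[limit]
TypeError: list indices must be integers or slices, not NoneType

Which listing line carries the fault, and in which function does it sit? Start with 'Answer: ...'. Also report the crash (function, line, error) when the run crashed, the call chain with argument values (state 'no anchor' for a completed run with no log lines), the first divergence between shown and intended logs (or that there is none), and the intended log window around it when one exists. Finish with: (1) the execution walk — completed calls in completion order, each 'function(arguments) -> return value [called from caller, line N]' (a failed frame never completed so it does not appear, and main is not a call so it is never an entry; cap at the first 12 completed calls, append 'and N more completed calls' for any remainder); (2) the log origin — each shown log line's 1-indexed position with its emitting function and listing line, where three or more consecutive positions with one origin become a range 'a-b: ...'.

Answer: the defect is in main at line 33.
Core observation: The earliest visible damage is log position 1 — 'enter rate_window: 5 items against 9' rather than the intended 'enter rate_window: 5 items against 10'.
Crash: rank_cells, line 10, TypeError.
Call chain: main -> rate_window([11, 3, 7, 10, 6], 9) (called at line 34) -> rank_cells([11, 3, 7, 10, 6], 9) (called at line 21).
First divergence: position 1; shown 'enter rate_window: 5 items against 9' vs intended 'enter rate_window: 5 items against 10'.
Intended log window:
  1: enter rate_window: 5 items against 10
  2: rank_cells start: n=5 cutoff=10
Execution walk:
  pick_anchor([11, 3, 7, 10, 6], 9) -> None  [called from rank_cells, line 9]
Log origins:
  1 — rate_window, line 20
  2 — rank_cells, line 8
  3 — pick_anchor, line 2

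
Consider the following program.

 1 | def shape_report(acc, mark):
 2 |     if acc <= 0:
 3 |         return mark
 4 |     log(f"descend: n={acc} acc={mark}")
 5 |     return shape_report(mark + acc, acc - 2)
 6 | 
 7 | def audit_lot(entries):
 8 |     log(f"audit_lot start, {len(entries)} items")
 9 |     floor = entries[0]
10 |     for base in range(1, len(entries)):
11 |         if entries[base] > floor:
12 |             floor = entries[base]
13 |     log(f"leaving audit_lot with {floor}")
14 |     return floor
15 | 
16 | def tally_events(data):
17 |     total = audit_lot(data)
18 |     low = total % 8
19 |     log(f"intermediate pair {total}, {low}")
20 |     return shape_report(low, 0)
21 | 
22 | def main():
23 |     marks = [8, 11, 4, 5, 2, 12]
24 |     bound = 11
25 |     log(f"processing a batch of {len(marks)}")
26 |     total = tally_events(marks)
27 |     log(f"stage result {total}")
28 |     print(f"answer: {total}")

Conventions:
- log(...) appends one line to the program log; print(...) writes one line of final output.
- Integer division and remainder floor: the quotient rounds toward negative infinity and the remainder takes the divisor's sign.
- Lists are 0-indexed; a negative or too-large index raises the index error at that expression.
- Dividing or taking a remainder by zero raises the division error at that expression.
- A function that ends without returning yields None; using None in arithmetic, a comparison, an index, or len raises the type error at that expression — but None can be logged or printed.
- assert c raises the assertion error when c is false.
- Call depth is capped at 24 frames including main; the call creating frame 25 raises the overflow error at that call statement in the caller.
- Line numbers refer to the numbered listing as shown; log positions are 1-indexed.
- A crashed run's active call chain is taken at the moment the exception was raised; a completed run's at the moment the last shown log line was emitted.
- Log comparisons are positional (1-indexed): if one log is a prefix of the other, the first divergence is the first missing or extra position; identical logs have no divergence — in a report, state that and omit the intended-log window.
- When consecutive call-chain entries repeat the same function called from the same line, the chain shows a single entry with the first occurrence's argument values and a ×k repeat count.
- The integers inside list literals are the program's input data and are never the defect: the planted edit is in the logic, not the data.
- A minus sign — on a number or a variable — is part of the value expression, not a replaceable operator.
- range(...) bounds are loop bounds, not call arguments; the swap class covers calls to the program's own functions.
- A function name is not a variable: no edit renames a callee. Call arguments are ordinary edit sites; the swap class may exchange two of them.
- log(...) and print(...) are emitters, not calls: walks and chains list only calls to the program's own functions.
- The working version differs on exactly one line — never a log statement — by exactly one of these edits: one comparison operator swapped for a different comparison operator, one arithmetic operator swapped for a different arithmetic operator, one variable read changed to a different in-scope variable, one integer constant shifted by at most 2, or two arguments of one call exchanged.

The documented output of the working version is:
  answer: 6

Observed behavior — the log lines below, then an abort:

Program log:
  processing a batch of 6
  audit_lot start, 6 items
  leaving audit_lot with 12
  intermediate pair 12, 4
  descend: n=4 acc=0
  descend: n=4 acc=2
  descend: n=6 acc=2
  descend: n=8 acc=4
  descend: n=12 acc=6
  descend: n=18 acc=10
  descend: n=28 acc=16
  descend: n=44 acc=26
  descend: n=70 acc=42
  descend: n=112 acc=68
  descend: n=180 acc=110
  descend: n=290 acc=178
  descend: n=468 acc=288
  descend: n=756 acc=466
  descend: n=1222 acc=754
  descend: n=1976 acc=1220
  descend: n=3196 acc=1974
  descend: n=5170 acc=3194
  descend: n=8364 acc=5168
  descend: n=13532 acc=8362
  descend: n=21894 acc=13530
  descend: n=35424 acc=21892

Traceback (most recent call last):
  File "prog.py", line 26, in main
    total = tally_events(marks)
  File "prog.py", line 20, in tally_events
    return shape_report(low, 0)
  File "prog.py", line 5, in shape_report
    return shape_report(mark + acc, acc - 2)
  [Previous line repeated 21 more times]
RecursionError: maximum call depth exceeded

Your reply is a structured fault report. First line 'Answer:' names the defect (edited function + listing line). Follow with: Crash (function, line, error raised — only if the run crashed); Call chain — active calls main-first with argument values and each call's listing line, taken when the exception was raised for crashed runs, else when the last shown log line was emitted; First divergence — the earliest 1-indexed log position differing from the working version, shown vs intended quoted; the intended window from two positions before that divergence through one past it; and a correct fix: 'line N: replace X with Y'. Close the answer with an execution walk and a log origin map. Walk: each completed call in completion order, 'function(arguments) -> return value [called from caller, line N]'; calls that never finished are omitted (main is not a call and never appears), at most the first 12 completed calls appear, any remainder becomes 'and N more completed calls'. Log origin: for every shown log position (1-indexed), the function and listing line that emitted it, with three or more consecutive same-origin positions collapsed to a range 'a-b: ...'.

Answer: the defect is in shape_report at line 5.
Key fact: The log first diverges at position 6: the faulty run prints 'descend: n=4 acc=2' where the working version prints 'descend: n=2 acc=4'.
Crash: shape_report, line 5, RecursionError.
Call chain: main -> tally_events([8, 11, 4, 5, 2, 12]) (called at line 26) -> shape_report(4, 0) (called at line 20) -> shape_report(4, 2) (called at line 5) ×21.
First divergence: position 6; shown 'descend: n=4 acc=2' vs intended 'descend: n=2 acc=4'.
Intended log window:
  4: intermediate pair 12, 4
  5: descend: n=4 acc=0
  6: descend: n=2 acc=4
  7: stage result 6
Execution walk:
  audit_lot([8, 11, 4, 5, 2, 12]) -> 12  [called from tally_events, line 17]
Log origins:
  1: logged in main at line 25
  2: logged in audit_lot at line 8
  3: logged in audit_lot at line 13
  4: logged in tally_events at line 19
  5-26: logged in shape_report at line 4
A correct fix: line 5: replace `shape_report(mark + acc, acc - 2)` with `shape_report(acc - 2, mark + acc)`.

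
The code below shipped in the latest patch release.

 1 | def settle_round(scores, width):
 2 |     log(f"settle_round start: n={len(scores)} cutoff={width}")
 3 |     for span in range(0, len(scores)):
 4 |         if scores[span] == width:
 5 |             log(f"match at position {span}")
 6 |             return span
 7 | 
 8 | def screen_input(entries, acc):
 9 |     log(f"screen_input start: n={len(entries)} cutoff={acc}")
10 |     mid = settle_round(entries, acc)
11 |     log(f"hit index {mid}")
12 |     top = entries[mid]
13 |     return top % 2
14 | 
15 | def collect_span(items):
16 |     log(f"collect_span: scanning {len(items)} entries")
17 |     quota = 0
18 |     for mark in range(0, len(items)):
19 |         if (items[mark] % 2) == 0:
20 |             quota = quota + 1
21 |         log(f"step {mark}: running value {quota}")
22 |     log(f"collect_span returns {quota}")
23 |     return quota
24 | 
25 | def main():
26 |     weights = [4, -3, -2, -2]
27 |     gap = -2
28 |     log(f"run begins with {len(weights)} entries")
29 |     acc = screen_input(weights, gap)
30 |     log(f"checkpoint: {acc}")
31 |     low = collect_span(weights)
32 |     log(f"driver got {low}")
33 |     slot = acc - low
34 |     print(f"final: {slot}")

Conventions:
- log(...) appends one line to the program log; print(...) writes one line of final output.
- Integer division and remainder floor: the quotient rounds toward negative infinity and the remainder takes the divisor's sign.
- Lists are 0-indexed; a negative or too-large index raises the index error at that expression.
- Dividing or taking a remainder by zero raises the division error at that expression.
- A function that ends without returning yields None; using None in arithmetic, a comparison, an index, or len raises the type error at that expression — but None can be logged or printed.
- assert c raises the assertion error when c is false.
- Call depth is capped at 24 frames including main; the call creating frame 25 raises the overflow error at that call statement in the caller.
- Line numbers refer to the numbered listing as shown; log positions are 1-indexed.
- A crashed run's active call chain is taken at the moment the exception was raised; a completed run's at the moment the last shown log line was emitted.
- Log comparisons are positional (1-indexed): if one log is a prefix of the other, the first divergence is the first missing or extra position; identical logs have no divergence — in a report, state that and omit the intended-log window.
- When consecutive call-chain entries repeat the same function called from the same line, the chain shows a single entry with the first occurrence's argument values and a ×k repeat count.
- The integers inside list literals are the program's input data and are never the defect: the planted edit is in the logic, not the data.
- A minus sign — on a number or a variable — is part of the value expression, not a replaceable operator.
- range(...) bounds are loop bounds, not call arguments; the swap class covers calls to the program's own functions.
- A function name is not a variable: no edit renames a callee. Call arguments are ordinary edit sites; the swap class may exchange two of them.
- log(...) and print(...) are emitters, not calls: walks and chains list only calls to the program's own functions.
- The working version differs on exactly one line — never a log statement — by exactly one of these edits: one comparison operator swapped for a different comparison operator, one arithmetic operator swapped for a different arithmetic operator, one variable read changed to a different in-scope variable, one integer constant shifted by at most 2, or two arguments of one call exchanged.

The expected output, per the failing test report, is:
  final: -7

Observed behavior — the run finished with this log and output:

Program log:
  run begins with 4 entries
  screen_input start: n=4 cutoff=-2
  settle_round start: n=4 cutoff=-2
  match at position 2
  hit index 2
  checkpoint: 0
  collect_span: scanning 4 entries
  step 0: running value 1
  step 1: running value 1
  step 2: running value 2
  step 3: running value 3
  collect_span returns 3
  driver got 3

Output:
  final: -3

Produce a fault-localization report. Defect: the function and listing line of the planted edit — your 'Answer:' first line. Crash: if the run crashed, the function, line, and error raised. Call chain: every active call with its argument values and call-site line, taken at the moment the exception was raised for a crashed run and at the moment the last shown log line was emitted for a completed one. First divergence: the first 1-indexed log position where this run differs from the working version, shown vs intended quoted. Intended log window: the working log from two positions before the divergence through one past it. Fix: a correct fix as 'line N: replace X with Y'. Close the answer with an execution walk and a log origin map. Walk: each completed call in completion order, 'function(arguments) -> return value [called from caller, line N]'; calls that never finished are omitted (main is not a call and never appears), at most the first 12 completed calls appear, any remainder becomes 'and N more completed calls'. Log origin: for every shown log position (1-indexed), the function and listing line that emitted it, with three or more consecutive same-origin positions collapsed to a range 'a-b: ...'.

Answer: the defect is in screen_input at line 13.
The tell: At log position 6 the runs split — shown 'checkpoint: 0', but the working version logs 'checkpoint: -4'.
Call chain: main.
First divergence: at position 6 the run shows 'checkpoint: 0' where the working version logs 'checkpoint: -4'.
Intended log window:
  4: match at position 2
  5: hit index 2
  6: checkpoint: -4
  7: collect_span: scanning 4 entries
Execution walk:
  settle_round([4, -3, -2, -2], -2) -> 2  [called from screen_input, line 10]
  screen_input([4, -3, -2, -2], -2) -> 0  [called from main, line 29]
  collect_span([4, -3, -2, -2]) -> 3  [called from main, line 31]
Log line origins:
  1: emitted by main (line 28)
  2: emitted by screen_input (line 9)
  3: emitted by settle_round (line 2)
  4: emitted by settle_round (line 5)
  5: emitted by screen_input (line 11)
  6: emitted by main (line 30)
  7: emitted by collect_span (line 16)
  8-11: emitted by collect_span (line 21)
  12: emitted by collect_span (line 22)
  13: emitted by main (line 32)
A correct fix: line 13: replace `%` with `*`.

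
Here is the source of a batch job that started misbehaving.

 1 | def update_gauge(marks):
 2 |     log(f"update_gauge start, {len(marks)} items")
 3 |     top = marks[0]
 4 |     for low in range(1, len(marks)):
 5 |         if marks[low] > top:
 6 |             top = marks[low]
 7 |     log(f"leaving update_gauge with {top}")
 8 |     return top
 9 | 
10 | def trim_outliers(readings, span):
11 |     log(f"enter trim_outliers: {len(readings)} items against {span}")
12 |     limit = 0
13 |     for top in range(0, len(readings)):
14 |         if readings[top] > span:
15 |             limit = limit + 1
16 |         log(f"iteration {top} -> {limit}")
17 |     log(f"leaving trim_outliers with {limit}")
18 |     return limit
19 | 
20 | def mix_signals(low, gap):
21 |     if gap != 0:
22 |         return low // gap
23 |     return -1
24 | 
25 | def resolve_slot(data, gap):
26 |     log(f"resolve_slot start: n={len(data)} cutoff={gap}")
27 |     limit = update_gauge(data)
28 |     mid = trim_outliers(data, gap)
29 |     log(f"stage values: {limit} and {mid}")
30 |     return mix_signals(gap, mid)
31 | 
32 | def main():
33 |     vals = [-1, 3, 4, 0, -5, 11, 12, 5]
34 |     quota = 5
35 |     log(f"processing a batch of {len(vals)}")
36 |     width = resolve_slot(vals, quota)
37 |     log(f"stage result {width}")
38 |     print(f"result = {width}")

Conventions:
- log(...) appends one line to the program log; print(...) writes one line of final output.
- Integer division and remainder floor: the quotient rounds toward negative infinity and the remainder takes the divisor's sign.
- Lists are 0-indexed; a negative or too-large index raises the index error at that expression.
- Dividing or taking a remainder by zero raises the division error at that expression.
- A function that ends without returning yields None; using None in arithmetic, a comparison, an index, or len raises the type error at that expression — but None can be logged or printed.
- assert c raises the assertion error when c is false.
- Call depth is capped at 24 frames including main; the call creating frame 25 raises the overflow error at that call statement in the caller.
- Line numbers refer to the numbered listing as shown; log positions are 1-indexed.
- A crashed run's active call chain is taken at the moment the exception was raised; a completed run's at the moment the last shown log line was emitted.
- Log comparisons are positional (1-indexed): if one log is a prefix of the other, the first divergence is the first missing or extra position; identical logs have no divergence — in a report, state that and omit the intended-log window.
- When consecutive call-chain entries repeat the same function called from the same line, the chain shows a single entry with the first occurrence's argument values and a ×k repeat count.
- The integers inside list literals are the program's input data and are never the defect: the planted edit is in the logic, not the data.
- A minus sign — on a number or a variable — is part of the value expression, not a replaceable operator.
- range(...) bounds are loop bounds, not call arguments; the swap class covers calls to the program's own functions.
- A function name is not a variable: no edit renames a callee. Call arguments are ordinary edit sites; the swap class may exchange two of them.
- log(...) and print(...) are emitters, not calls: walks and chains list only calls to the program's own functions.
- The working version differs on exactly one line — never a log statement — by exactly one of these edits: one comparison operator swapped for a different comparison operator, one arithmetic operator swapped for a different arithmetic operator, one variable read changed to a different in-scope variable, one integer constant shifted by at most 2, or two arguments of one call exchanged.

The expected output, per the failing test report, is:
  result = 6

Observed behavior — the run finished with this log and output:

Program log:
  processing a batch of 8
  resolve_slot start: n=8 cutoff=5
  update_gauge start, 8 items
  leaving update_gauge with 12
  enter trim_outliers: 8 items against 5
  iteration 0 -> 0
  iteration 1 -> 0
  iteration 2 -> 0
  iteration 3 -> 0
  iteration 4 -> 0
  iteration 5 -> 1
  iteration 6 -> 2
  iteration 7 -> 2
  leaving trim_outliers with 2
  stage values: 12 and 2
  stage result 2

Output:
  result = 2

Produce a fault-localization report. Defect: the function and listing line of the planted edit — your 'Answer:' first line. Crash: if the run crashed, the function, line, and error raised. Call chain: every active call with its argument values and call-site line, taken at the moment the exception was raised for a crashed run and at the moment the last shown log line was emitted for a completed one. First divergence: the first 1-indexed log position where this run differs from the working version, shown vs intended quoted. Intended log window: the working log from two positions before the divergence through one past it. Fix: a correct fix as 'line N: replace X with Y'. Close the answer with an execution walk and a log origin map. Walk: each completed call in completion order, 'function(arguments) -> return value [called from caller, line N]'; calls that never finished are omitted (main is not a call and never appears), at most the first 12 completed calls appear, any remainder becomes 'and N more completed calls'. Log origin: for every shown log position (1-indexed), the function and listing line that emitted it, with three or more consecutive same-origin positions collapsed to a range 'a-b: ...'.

Answer: the defect is in resolve_slot at line 30.
Core observation: The log first diverges at position 16: the faulty run prints 'stage result 2' where the working version prints 'stage result 6'.
Call chain: main.
First divergence: position 16 — the shown line 'stage result 2' should read 'stage result 6'.
Intended log window:
  14: leaving trim_outliers with 2
  15: stage values: 12 and 2
  16: stage result 6
Execution walk:
  update_gauge([-1, 3, 4, 0, -5, 11, 12, 5]) -> 12  [called from resolve_slot, line 27]
  trim_outliers([-1, 3, 4, 0, -5, 11, 12, 5], 5) -> 2  [called from resolve_slot, line 28]
  mix_signals(5, 2) -> 2  [called from resolve_slot, line 30]
  resolve_slot([-1, 3, 4, 0, -5, 11, 12, 5], 5) -> 2  [called from main, line 36]
Log origin:
  1 — main, line 35
  2 — resolve_slot, line 26
  3 — update_gauge, line 2
  4 — update_gauge, line 7
  5 — trim_outliers, line 11
  6-13 — trim_outliers, line 16
  14 — trim_outliers, line 17
  15 — resolve_slot, line 29
  16 — main, line 37
A correct fix: line 30: replace `gap` with `limit`.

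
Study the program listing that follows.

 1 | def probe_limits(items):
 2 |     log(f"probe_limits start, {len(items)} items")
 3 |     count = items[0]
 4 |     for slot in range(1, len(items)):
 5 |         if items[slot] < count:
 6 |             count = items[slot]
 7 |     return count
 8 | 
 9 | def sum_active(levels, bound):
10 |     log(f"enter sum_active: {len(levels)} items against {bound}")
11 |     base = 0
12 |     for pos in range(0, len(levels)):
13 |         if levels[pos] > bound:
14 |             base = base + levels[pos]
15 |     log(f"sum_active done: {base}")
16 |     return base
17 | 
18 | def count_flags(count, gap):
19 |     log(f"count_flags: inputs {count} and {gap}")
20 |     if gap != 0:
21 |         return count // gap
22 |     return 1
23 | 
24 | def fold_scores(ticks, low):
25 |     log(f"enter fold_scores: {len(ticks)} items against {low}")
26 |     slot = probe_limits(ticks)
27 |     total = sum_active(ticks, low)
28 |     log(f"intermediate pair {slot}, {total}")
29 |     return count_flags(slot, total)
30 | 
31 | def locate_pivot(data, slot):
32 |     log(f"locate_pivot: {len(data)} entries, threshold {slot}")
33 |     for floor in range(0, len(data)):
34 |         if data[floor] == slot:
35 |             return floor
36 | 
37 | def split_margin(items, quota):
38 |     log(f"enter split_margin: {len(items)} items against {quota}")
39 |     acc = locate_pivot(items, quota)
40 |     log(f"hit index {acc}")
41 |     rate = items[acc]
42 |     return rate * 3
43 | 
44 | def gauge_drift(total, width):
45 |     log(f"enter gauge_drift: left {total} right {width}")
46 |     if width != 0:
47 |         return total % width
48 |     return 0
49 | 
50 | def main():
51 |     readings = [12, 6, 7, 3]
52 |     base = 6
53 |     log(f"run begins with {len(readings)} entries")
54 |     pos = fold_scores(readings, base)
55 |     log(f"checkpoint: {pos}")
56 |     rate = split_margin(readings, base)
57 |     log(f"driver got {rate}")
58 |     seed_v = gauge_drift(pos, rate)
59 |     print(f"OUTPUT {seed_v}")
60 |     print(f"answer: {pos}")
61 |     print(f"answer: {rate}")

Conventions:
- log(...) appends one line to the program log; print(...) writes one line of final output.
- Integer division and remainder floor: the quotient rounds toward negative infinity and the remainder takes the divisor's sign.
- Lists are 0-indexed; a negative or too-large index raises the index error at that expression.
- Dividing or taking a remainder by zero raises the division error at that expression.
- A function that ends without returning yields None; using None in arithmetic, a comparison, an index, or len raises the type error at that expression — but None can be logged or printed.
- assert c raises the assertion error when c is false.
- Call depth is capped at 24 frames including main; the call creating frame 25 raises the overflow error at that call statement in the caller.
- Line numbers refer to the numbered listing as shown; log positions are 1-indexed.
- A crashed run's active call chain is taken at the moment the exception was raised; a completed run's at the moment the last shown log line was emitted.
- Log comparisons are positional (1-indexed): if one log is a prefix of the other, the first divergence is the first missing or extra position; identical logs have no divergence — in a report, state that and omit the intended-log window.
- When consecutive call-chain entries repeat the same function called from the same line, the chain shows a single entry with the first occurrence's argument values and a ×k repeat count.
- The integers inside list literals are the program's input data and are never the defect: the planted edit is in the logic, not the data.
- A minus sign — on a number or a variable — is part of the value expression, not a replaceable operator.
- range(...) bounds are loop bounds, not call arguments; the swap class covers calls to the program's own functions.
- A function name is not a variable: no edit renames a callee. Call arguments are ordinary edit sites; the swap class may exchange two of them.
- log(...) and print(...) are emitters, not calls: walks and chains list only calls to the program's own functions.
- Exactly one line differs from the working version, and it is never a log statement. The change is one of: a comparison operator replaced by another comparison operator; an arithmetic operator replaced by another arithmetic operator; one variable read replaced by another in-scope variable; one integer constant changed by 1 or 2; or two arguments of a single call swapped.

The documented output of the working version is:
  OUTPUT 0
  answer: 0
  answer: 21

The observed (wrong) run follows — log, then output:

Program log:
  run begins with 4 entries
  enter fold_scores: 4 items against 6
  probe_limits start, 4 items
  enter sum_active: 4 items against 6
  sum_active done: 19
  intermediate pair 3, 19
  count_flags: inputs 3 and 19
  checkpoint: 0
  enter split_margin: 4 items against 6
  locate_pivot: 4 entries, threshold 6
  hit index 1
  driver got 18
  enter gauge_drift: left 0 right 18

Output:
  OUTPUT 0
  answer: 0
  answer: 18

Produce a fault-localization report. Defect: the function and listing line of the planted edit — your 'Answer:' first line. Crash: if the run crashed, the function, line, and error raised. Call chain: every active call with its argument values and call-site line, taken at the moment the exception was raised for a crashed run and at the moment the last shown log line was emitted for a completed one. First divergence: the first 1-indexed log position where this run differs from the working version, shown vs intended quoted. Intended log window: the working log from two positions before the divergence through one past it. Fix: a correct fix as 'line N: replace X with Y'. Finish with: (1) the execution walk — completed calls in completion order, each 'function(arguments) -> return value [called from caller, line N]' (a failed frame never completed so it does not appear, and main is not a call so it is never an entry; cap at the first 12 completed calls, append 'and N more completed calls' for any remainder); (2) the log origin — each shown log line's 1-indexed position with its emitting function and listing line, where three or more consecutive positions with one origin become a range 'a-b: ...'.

Answer: the defect is in main at line 52.
Key observation: Position 2 is the first bad log line: 'enter fold_scores: 4 items against 6' should read 'enter fold_scores: 4 items against 7'.
Call chain: main -> gauge_drift(0, 18) (called at line 58).
First divergence: at position 2 the run shows 'enter fold_scores: 4 items against 6' where the working version logs 'enter fold_scores: 4 items against 7'.
Intended log window:
  1: run begins with 4 entries
  2: enter fold_scores: 4 items against 7
  3: probe_limits start, 4 items
Execution walk:
  probe_limits([12, 6, 7, 3]) -> 3  [called from fold_scores, line 26]
  sum_active([12, 6, 7, 3], 6) -> 19  [called from fold_scores, line 27]
  count_flags(3, 19) -> 0  [called from fold_scores, line 29]
  fold_scores([12, 6, 7, 3], 6) -> 0  [called from main, line 54]
  locate_pivot([12, 6, 7, 3], 6) -> 1  [called from split_margin, line 39]
  split_margin([12, 6, 7, 3], 6) -> 18  [called from main, line 56]
  gauge_drift(0, 18) -> 0  [called from main, line 58]
Log origin:
  1 — main, line 53
  2 — fold_scores, line 25
  3 — probe_limits, line 2
  4 — sum_active, line 10
  5 — sum_active, line 15
  6 — fold_scores, line 28
  7 — count_flags, line 19
  8 — main, line 55
  9 — split_margin, line 38
  10 — locate_pivot, line 32
  11 — split_margin, line 40
  12 — main, line 57
  13 — gauge_drift, line 45
A correct fix: line 52: replace `6` with `7`.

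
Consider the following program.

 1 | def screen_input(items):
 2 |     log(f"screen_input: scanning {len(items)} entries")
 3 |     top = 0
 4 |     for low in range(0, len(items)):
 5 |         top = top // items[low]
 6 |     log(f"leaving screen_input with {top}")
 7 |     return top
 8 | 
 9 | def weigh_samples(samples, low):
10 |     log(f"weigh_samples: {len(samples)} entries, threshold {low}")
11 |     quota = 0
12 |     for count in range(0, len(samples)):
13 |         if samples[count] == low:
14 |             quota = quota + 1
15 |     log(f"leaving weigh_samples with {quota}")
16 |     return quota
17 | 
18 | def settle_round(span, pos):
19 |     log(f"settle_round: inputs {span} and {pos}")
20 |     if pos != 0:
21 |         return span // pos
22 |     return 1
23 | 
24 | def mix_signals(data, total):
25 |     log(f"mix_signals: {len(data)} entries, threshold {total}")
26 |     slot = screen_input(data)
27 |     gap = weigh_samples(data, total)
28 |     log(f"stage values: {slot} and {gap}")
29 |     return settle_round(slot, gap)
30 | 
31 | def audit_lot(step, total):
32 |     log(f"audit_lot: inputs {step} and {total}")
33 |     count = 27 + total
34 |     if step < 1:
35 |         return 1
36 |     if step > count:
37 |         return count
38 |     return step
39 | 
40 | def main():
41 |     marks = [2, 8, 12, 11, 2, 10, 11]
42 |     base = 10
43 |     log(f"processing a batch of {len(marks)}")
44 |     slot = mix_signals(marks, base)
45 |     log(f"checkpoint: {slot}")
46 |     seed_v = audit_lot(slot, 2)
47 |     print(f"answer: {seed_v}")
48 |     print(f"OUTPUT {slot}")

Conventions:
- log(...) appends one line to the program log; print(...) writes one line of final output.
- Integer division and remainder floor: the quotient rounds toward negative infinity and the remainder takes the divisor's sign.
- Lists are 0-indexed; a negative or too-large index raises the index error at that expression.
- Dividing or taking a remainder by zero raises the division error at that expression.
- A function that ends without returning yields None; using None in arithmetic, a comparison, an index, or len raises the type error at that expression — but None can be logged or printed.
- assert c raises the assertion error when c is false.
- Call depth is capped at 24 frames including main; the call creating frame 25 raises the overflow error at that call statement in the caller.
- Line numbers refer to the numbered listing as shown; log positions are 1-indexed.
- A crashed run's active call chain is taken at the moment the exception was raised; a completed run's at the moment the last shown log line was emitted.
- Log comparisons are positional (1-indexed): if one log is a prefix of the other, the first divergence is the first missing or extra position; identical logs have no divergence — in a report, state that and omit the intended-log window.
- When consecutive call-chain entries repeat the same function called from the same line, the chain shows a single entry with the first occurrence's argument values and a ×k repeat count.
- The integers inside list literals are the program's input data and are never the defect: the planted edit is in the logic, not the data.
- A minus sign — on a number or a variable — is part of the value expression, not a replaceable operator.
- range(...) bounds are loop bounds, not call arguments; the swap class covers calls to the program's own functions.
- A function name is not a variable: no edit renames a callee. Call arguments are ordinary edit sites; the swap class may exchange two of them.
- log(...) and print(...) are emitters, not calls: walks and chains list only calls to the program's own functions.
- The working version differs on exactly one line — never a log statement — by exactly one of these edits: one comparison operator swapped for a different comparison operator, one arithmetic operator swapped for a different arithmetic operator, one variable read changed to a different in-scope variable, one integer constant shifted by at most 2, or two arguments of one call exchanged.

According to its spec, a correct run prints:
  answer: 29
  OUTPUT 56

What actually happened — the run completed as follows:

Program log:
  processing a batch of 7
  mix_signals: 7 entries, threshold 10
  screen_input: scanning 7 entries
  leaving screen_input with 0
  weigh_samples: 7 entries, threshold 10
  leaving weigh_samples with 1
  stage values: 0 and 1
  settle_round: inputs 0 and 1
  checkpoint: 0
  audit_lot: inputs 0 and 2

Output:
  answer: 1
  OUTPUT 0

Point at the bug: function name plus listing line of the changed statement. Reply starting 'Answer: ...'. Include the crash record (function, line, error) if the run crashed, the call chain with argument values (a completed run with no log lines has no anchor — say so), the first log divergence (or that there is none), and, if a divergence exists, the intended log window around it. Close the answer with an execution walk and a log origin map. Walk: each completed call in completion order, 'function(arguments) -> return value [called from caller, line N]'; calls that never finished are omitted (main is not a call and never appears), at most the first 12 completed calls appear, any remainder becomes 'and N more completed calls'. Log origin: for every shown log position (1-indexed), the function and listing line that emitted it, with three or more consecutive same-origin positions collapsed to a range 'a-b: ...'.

Answer: the defect is in screen_input at line 5.
Key fact: The log first diverges at position 4: the faulty run prints 'leaving screen_input with 0' where the working version prints 'leaving screen_input with 56'.
Call chain: main -> audit_lot(0, 2) (called at line 46).
First divergence: position 4 — the shown line 'leaving screen_input with 0' should read 'leaving screen_input with 56'.
Intended log window:
  2: mix_signals: 7 entries, threshold 10
  3: screen_input: scanning 7 entries
  4: leaving screen_input with 56
  5: weigh_samples: 7 entries, threshold 10
Execution walk:
  screen_input([2, 8, 12, 11, 2, 10, 11]) -> 0  [called from mix_signals, line 26]
  weigh_samples([2, 8, 12, 11, 2, 10, 11], 10) -> 1  [called from mix_signals, line 27]
  settle_round(0, 1) -> 0  [called from mix_signals, line 29]
  mix_signals([2, 8, 12, 11, 2, 10, 11], 10) -> 0  [called from main, line 44]
  audit_lot(0, 2) -> 1  [called from main, line 46]
Log line origins:
  1: logged in main at line 43
  2: logged in mix_signals at line 25
  3: logged in screen_input at line 2
  4: logged in screen_input at line 6
  5: logged in weigh_samples at line 10
  6: logged in weigh_samples at line 15
  7: logged in mix_signals at line 28
  8: logged in settle_round at line 19
  9: logged in main at line 45
  10: logged in audit_lot at line 32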